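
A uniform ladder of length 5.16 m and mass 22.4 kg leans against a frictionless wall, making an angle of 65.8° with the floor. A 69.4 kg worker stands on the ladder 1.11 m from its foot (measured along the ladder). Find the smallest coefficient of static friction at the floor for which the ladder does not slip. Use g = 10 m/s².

Sum moments about the foot of the ladder (the floor normal and friction both act there and drop out).
Ladder weight 22.4×10 = 224 N acts at 2.58 m along the ladder; its horizontal arm is 2.58·cos65.8° = 1.058 m → τ = 237 N·m clockwise.
Worker: 69.4×10 = 694 N at 1.11 m → arm 0.455 m → τ = 315.8 N·m clockwise.
Wall normal N acts horizontally at the top; its moment arm is the height L sinθ = 5.16·sin65.8° = 4.707 m, counterclockwise.
Balancing moments: N × 4.707 = 552.8, giving N = 117.4 N.
ΣFx = 0 ⇒ f = N_wall = 117.4 N. ΣFy = 0 ⇒ N_floor = 918 N.
μ_min = f / N_floor = 117.4 / 918 = 0.128.

μ_min ≈ 0.128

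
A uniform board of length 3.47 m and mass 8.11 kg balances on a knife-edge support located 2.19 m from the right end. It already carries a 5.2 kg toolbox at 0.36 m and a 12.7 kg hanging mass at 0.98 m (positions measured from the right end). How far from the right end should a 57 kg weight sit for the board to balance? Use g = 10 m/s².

x ≈ 2.69 m from the right end

Choose the knife-edge support (at 2.19 m from the right end) as the axis so the support reaction has zero arm there.
Beam weight: 8.11 × 10 = 81.1 N down at 1.735 m → arm 0.455 m, τ = 81.1 × 0.455 = 36.9 N·m clockwise.
Toolbox: 5.2 × 10 = 52 N down at 0.36 m → arm 1.83 m, τ = 52 × 1.83 = 95.16 N·m clockwise.
Hanging mass: 12.7 × 10 = 127 N down at 0.98 m → arm 1.21 m, τ = 127 × 1.21 = 153.7 N·m clockwise.
Net moment of existing loads = 285.8 N·m clockwise.
The weight weighs 57 × 10 = 570 N and must supply an equal counterclockwise moment, so its lever arm about the knife-edge support is 285.8 / 570 = 0.501 m.
That puts it at 2.19 + 0.501 = 2.69 m from the right end.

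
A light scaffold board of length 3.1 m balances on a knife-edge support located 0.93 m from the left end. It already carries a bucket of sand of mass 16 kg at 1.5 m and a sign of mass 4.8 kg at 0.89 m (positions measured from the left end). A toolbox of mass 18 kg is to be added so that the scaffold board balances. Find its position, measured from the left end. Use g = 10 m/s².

About the knife-edge support (at 0.93 m from the left end):
Bucket of sand: 16 × 10 = 160 N down at 1.5 m → arm 0.57 m, τ = 160 × 0.57 = 91.2 N·m clockwise.
Sign: 4.8 × 10 = 48 N down at 0.89 m → arm 0.04 m, τ = 48 × 0.04 = 1.92 N·m counterclockwise.
Net moment of existing loads = 89.28 N·m clockwise.
The toolbox weighs 18 × 10 = 180 N and must supply an equal counterclockwise moment, so its lever arm about the knife-edge support is 89.28 / 180 = 0.496 m.
That puts it at 0.93 − 0.496 = 0.434 m from the left end.

x ≈ 0.434 m from the left end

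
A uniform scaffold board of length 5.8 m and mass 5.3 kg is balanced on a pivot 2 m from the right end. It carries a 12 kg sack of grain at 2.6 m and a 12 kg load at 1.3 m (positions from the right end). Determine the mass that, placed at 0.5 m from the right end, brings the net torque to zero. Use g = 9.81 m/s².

m ≈ 2.38 kg

About the pivot (at 2 m from the right end):
Beam weight: 5.3 × 9.81 = 51.99 N down at 2.9 m → arm 0.9 m, τ = 51.99 × 0.9 = 46.79 N·m counterclockwise.
Sack of grain: 12 × 9.81 = 117.7 N down at 2.6 m → arm 0.6 m, τ = 117.7 × 0.6 = 70.62 N·m counterclockwise.
Load: 12 × 9.81 = 117.7 N down at 1.3 m → arm 0.7 m, τ = 117.7 × 0.7 = 82.39 N·m clockwise.
Net moment of known loads = 35.02 N·m counterclockwise.
An unknown mass m at 0.5 m has arm 1.5 m; its moment is m·g·1.5 clockwise.
For rotational equilibrium, m × 9.81 × 1.5 = 35.02, so m = 35.02 / (9.81 × 1.5) = 2.38 kg.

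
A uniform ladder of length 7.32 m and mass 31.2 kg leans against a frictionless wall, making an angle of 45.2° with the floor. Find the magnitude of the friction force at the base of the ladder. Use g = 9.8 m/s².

Choose the foot of the ladder as the axis so the floor normal and friction both act there and drop out.
Ladder weight 31.2×9.8 = 305.8 N acts at 3.66 m along the ladder; its horizontal arm is 3.66·cos45.2° = 2.579 m → τ = 788.7 N·m clockwise.
Wall normal N acts horizontally at the top; its moment arm is the height L sinθ = 7.32·sin45.2° = 5.194 m, counterclockwise.
For rotational equilibrium, N × 5.194 = 788.7, so N = 152 N.
ΣFx = 0: friction at the foot balances the wall's push, so f = N_wall = 152 N.

f ≈ 152 N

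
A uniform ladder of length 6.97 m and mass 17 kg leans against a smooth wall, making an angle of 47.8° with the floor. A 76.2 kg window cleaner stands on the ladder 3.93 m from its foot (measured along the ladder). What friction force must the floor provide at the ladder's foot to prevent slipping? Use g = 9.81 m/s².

Choose the foot of the ladder as the axis so the floor normal and friction both act there and drop out.
Ladder weight 17×9.81 = 166.8 N acts at 3.485 m along the ladder; its horizontal arm is 3.485·cos47.8° = 2.341 m → τ = 390.5 N·m clockwise.
Window cleaner: 76.2×9.81 = 747.5 N at 3.93 m → arm 2.64 m → τ = 1973 N·m clockwise.
Wall normal N acts horizontally at the top; its moment arm is the height L sinθ = 6.97·sin47.8° = 5.163 m, counterclockwise.
Setting net torque to zero: N × 5.163 = 2364 → N = 458 N.
ΣFx = 0: friction at the foot balances the wall's push, so f = N_wall = 458 N.

f ≈ 458 N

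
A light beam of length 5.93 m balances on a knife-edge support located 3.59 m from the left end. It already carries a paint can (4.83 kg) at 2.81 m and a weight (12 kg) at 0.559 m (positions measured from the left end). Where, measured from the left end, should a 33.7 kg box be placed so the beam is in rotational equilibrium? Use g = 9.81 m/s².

x ≈ 4.78 m from the left end

Choose the knife-edge support (at 3.59 m from the left end) as the axis so the support reaction has zero arm there.
Paint can: 4.83 × 9.81 = 47.38 N down at 2.81 m → arm 0.78 m, τ = 47.38 × 0.78 = 36.96 N·m counterclockwise.
Weight: 12 × 9.81 = 117.7 N down at 0.559 m → arm 3.031 m, τ = 117.7 × 3.031 = 356.7 N·m counterclockwise.
Net moment of existing loads = 393.7 N·m counterclockwise.
The box weighs 33.7 × 9.81 = 330.6 N and must supply an equal clockwise moment, so its lever arm about the knife-edge support is 393.7 / 330.6 = 1.19 m.
That puts it at 3.59 + 1.19 = 4.78 m from the left end.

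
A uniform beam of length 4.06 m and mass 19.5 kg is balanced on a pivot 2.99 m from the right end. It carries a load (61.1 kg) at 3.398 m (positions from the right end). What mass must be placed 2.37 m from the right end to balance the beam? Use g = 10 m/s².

m ≈ 10 kg

Sum moments about the pivot (at 2.99 m from the right end) (the support reaction has zero arm there).
Beam weight: 19.5 × 10 = 195 N down at 2.03 m → arm 0.96 m, τ = 195 × 0.96 = 187.2 N·m clockwise.
Load: 61.1 × 10 = 611 N down at 3.398 m → arm 0.408 m, τ = 611 × 0.408 = 249.3 N·m counterclockwise.
Net moment of known loads = 62.1 N·m counterclockwise.
An unknown mass m at 2.37 m has arm 0.62 m; its moment is m·g·0.62 clockwise.
For rotational equilibrium, m × 10 × 0.62 = 62.1, so m = 62.1 / (10 × 0.62) = 10 kg.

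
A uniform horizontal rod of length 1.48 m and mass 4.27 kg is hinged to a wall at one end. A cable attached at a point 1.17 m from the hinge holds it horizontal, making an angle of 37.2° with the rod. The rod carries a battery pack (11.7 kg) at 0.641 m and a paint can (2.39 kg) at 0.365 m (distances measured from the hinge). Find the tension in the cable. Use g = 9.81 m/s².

T ≈ 160 N

Choose the hinge as the axis so the unknown hinge reaction has zero arm there.
Beam weight: 4.27 × 9.81 = 41.89 N down at 0.74 m → arm 0.74 m, τ = 41.89 × 0.74 = 31 N·m clockwise.
Battery pack: 11.7 × 9.81 = 114.8 N down at 0.641 m → arm 0.641 m, τ = 114.8 × 0.641 = 73.59 N·m clockwise.
Paint can: 2.39 × 9.81 = 23.45 N down at 0.365 m → arm 0.365 m, τ = 23.45 × 0.365 = 8.559 N·m clockwise.
Total clockwise load moment = 113.1 N·m.
The cable tension T acts at 1.17 m; only its component perpendicular to the rod, T sinθ, produces torque. sin 37.2° = 0.6046.
Balancing moments: T × 1.17 × 0.6046 = 113.1, giving T = 113.1 / 0.7074 = 160 N.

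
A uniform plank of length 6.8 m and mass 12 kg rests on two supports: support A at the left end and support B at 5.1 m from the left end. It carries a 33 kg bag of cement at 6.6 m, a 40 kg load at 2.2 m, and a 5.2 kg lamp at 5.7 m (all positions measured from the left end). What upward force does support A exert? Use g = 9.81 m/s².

Take moments about support B.
Beam weight: 12 × 9.81 = 117.7 N down at 3.4 m → arm 1.7 m, τ = 117.7 × 1.7 = 200.1 N·m counterclockwise.
Bag of cement: 33 × 9.81 = 323.7 N down at 6.6 m → arm 1.5 m, τ = 323.7 × 1.5 = 485.5 N·m clockwise.
Load: 40 × 9.81 = 392.4 N down at 2.2 m → arm 2.9 m, τ = 392.4 × 2.9 = 1138 N·m counterclockwise.
Lamp: 5.2 × 9.81 = 51.01 N down at 5.7 m → arm 0.6 m, τ = 51.01 × 0.6 = 30.61 N·m clockwise.
Net load moment about support B = 822 N·m counterclockwise.
Reaction R at support A is upward at 0 m, arm 5.1 m → moment R × 5.1 clockwise.
Balancing moments: R × 5.1 = 822, giving R = 161 N.

R_A ≈ 161 N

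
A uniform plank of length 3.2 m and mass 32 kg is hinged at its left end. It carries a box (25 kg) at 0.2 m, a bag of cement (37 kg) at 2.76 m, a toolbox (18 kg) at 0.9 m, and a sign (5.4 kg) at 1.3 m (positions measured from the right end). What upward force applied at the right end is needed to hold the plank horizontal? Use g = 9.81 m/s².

F ≈ 595 N

Taking torques about the left end:
Beam weight: 32 × 9.81 = 313.9 N down at 1.6 m → arm 1.6 m, τ = 313.9 × 1.6 = 502.2 N·m clockwise.
Box: 25 × 9.81 = 245.2 N down at 0.2 m → arm 3 m, τ = 245.2 × 3 = 735.6 N·m clockwise.
Bag of cement: 37 × 9.81 = 363 N down at 2.76 m → arm 0.44 m, τ = 363 × 0.44 = 159.7 N·m clockwise.
Toolbox: 18 × 9.81 = 176.6 N down at 0.9 m → arm 2.3 m, τ = 176.6 × 2.3 = 406.2 N·m clockwise.
Sign: 5.4 × 9.81 = 52.97 N down at 1.3 m → arm 1.9 m, τ = 52.97 × 1.9 = 100.6 N·m clockwise.
Net moment of the loads = 1904 N·m clockwise.
The upward force F acts at the right end, arm 3.2 m, giving F × 3.2 counterclockwise.
Setting net torque to zero: F × 3.2 = 1904 → F = 1904 / 3.2 = 595 N.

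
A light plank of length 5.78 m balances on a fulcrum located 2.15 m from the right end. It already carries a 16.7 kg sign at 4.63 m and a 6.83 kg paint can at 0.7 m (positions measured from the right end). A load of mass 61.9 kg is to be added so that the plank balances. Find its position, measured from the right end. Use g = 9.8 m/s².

Take moments about the fulcrum (at 2.15 m from the right end).
Sign: 16.7 × 9.8 = 163.7 N down at 4.63 m → arm 2.48 m, τ = 163.7 × 2.48 = 406 N·m counterclockwise.
Paint can: 6.83 × 9.8 = 66.93 N down at 0.7 m → arm 1.45 m, τ = 66.93 × 1.45 = 97.05 N·m clockwise.
Net moment of existing loads = 308.9 N·m counterclockwise.
The load weighs 61.9 × 9.8 = 606.6 N and must supply an equal clockwise moment, so its lever arm about the fulcrum is 308.9 / 606.6 = 0.509 m.
That puts it at 2.15 − 0.509 = 1.64 m from the right end.

x ≈ 1.64 m from the right end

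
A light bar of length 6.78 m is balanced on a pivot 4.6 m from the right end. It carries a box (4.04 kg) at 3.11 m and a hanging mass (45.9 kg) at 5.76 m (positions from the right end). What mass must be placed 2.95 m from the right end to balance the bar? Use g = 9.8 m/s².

m ≈ 28.6 kg

Taking torques about the pivot (at 4.6 m from the right end):
Box: 4.04 × 9.8 = 39.59 N down at 3.11 m → arm 1.49 m, τ = 39.59 × 1.49 = 58.99 N·m clockwise.
Hanging mass: 45.9 × 9.8 = 449.8 N down at 5.76 m → arm 1.16 m, τ = 449.8 × 1.16 = 521.8 N·m counterclockwise.
Net moment of known loads = 462.8 N·m counterclockwise.
An unknown mass m at 2.95 m has arm 1.65 m; its moment is m·g·1.65 clockwise.
Setting net torque to zero: m × 9.8 × 1.65 = 462.8 → m = 462.8 / (9.8 × 1.65) = 28.6 kg.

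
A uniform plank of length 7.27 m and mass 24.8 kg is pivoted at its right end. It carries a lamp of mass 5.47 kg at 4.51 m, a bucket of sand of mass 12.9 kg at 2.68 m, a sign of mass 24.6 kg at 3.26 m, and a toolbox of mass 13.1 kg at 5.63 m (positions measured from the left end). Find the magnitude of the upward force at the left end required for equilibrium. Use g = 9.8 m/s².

About the right end:
Beam weight: 24.8 × 9.8 = 243 N down at 3.635 m → arm 3.635 m, τ = 243 × 3.635 = 883.3 N·m counterclockwise.
Lamp: 5.47 × 9.8 = 53.61 N down at 4.51 m → arm 2.76 m, τ = 53.61 × 2.76 = 148 N·m counterclockwise.
Bucket of sand: 12.9 × 9.8 = 126.4 N down at 2.68 m → arm 4.59 m, τ = 126.4 × 4.59 = 580.2 N·m counterclockwise.
Sign: 24.6 × 9.8 = 241.1 N down at 3.26 m → arm 4.01 m, τ = 241.1 × 4.01 = 966.8 N·m counterclockwise.
Toolbox: 13.1 × 9.8 = 128.4 N down at 5.63 m → arm 1.64 m, τ = 128.4 × 1.64 = 210.6 N·m counterclockwise.
Net moment of the loads = 2789 N·m counterclockwise.
The upward force F acts at the left end, arm 7.27 m, giving F × 7.27 clockwise.
For rotational equilibrium, F × 7.27 = 2789, so F = 2789 / 7.27 = 384 N.

F ≈ 384 N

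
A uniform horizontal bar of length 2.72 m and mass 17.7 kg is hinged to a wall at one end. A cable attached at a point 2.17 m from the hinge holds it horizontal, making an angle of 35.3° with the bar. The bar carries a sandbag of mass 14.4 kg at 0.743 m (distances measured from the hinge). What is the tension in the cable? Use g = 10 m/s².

Sum moments about the hinge (the unknown hinge reaction has zero arm there).
Beam weight: 17.7 × 10 = 177 N down at 1.36 m → arm 1.36 m, τ = 177 × 1.36 = 240.7 N·m clockwise.
Sandbag: 14.4 × 10 = 144 N down at 0.743 m → arm 0.743 m, τ = 144 × 0.743 = 107 N·m clockwise.
Total clockwise load moment = 347.7 N·m.
The cable tension T acts at 2.17 m; only its component perpendicular to the bar, T sinθ, produces torque. sin 35.3° = 0.5779.
For rotational equilibrium, T × 2.17 × 0.5779 = 347.7, so T = 347.7 / 1.254 = 277 N.

T ≈ 277 N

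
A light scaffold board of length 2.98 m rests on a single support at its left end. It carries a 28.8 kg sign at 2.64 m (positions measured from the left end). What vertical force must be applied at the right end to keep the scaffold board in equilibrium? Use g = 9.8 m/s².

F ≈ 250 N

Choose the left end as the axis so the unknown pivot reaction has zero arm there.
Sign: 28.8 × 9.8 = 282.2 N down at 2.64 m → arm 2.64 m, τ = 282.2 × 2.64 = 745 N·m clockwise.
Net moment of the loads = 745 N·m clockwise.
The upward force F acts at the right end, arm 2.98 m, giving F × 2.98 counterclockwise.
Balancing moments: F × 2.98 = 745, giving F = 745 / 2.98 = 250 N.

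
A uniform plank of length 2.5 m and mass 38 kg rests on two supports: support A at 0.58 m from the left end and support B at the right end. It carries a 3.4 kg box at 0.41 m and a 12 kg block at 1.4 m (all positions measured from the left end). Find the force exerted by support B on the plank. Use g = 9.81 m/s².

R_B ≈ 177 N

Take moments about support A.
Beam weight: 38 × 9.81 = 372.8 N down at 1.25 m → arm 0.67 m, τ = 372.8 × 0.67 = 249.8 N·m clockwise.
Box: 3.4 × 9.81 = 33.35 N down at 0.41 m → arm 0.17 m, τ = 33.35 × 0.17 = 5.67 N·m counterclockwise.
Block: 12 × 9.81 = 117.7 N down at 1.4 m → arm 0.82 m, τ = 117.7 × 0.82 = 96.51 N·m clockwise.
Net load moment about support A = 340.6 N·m clockwise.
Reaction R at support B is upward at 2.5 m, arm 1.92 m → moment R × 1.92 counterclockwise.
For rotational equilibrium, R × 1.92 = 340.6, so R = 177 N.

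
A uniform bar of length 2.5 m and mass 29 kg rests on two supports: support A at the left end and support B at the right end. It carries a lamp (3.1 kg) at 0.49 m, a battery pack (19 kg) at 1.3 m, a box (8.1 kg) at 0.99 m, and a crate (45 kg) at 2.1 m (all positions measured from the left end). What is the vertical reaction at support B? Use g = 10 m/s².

Take moments about support A.
Beam weight: 29 × 10 = 290 N down at 1.25 m → arm 1.25 m, τ = 290 × 1.25 = 362.5 N·m clockwise.
Lamp: 3.1 × 10 = 31 N down at 0.49 m → arm 0.49 m, τ = 31 × 0.49 = 15.19 N·m clockwise.
Battery pack: 19 × 10 = 190 N down at 1.3 m → arm 1.3 m, τ = 190 × 1.3 = 247 N·m clockwise.
Box: 8.1 × 10 = 81 N down at 0.99 m → arm 0.99 m, τ = 81 × 0.99 = 80.19 N·m clockwise.
Crate: 45 × 10 = 450 N down at 2.1 m → arm 2.1 m, τ = 450 × 2.1 = 945 N·m clockwise.
Net load moment about support A = 1650 N·m clockwise.
Reaction R at support B is upward at 2.5 m, arm 2.5 m → moment R × 2.5 counterclockwise.
Balancing moments: R × 2.5 = 1650, giving R = 660 N.

R_B ≈ 660 N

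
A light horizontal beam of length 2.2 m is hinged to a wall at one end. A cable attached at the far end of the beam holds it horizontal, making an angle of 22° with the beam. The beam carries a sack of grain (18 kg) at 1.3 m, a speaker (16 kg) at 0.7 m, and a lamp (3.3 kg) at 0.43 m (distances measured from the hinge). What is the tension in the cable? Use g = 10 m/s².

T ≈ 437 N

Take moments about the hinge.
Sack of grain: 18 × 10 = 180 N down at 1.3 m → arm 1.3 m, τ = 180 × 1.3 = 234 N·m clockwise.
Speaker: 16 × 10 = 160 N down at 0.7 m → arm 0.7 m, τ = 160 × 0.7 = 112 N·m clockwise.
Lamp: 3.3 × 10 = 33 N down at 0.43 m → arm 0.43 m, τ = 33 × 0.43 = 14.19 N·m clockwise.
Total clockwise load moment = 360.2 N·m.
The cable tension T acts at 2.2 m; only its component perpendicular to the beam, T sinθ, produces torque. sin 22° = 0.3746.
Στ = 0 ⇒ T × 2.2 × 0.3746 = 360.2 ⇒ T = 360.2 / 0.8241 = 437 N.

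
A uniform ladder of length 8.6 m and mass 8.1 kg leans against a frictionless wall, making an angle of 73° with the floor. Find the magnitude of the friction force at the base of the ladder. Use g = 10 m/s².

f ≈ 12.4 N

About the foot of the ladder:
Ladder weight 8.1×10 = 81 N acts at 4.3 m along the ladder; its horizontal arm is 4.3·cos73° = 1.257 m → τ = 101.8 N·m clockwise.
Wall normal N acts horizontally at the top; its moment arm is the height L sinθ = 8.6·sin73° = 8.224 m, counterclockwise.
Balancing moments: N × 8.224 = 101.8, giving N = 12.4 N.
ΣFx = 0: friction at the foot balances the wall's push, so f = N_wall = 12.4 N.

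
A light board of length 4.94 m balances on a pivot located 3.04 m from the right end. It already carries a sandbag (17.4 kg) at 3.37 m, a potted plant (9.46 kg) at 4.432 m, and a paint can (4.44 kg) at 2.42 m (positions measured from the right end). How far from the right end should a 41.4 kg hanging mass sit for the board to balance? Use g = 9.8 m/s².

x ≈ 2.65 m from the right end

Taking torques about the pivot (at 3.04 m from the right end):
Sandbag: 17.4 × 9.8 = 170.5 N down at 3.37 m → arm 0.33 m, τ = 170.5 × 0.33 = 56.27 N·m counterclockwise.
Potted plant: 9.46 × 9.8 = 92.71 N down at 4.432 m → arm 1.392 m, τ = 92.71 × 1.392 = 129.1 N·m counterclockwise.
Paint can: 4.44 × 9.8 = 43.51 N down at 2.42 m → arm 0.62 m, τ = 43.51 × 0.62 = 26.98 N·m clockwise.
Net moment of existing loads = 158.4 N·m counterclockwise.
The hanging mass weighs 41.4 × 9.8 = 405.7 N and must supply an equal clockwise moment, so its lever arm about the pivot is 158.4 / 405.7 = 0.39 m.
That puts it at 3.04 − 0.39 = 2.65 m from the right end.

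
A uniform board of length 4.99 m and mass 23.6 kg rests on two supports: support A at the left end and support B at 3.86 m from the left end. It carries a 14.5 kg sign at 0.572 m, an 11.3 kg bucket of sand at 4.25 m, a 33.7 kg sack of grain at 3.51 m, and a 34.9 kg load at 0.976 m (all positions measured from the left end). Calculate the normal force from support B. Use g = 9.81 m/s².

About support A:
Beam weight: 23.6 × 9.81 = 231.5 N down at 2.495 m → arm 2.495 m, τ = 231.5 × 2.495 = 577.6 N·m clockwise.
Sign: 14.5 × 9.81 = 142.2 N down at 0.572 m → arm 0.572 m, τ = 142.2 × 0.572 = 81.34 N·m clockwise.
Bucket of sand: 11.3 × 9.81 = 110.9 N down at 4.25 m → arm 4.25 m, τ = 110.9 × 4.25 = 471.3 N·m clockwise.
Sack of grain: 33.7 × 9.81 = 330.6 N down at 3.51 m → arm 3.51 m, τ = 330.6 × 3.51 = 1160 N·m clockwise.
Load: 34.9 × 9.81 = 342.4 N down at 0.976 m → arm 0.976 m, τ = 342.4 × 0.976 = 334.2 N·m clockwise.
Net load moment about support A = 2624 N·m clockwise.
Reaction R at support B is upward at 3.86 m, arm 3.86 m → moment R × 3.86 counterclockwise.
Στ = 0 ⇒ R × 3.86 = 2624 ⇒ R = 680 N.

R_B ≈ 680 N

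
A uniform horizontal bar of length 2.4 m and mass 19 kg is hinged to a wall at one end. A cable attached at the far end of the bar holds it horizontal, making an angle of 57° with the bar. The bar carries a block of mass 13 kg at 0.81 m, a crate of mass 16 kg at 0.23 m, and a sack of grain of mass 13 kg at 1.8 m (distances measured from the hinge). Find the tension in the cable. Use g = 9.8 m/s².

Take moments about the hinge.
Beam weight: 19 × 9.8 = 186.2 N down at 1.2 m → arm 1.2 m, τ = 186.2 × 1.2 = 223.4 N·m clockwise.
Block: 13 × 9.8 = 127.4 N down at 0.81 m → arm 0.81 m, τ = 127.4 × 0.81 = 103.2 N·m clockwise.
Crate: 16 × 9.8 = 156.8 N down at 0.23 m → arm 0.23 m, τ = 156.8 × 0.23 = 36.06 N·m clockwise.
Sack of grain: 13 × 9.8 = 127.4 N down at 1.8 m → arm 1.8 m, τ = 127.4 × 1.8 = 229.3 N·m clockwise.
Total clockwise load moment = 592 N·m.
The cable tension T acts at 2.4 m; only its component perpendicular to the bar, T sinθ, produces torque. sin 57° = 0.8387.
For rotational equilibrium, T × 2.4 × 0.8387 = 592, so T = 592 / 2.013 = 294 N.

T ≈ 294 N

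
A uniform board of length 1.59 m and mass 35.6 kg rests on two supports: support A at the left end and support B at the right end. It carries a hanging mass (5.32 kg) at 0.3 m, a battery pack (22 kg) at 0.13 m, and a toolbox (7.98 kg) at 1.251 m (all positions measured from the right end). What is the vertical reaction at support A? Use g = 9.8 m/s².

Choose support B as the axis so its reaction then has zero moment arm.
Beam weight: 35.6 × 9.8 = 348.9 N down at 0.795 m → arm 0.795 m, τ = 348.9 × 0.795 = 277.4 N·m counterclockwise.
Hanging mass: 5.32 × 9.8 = 52.14 N down at 0.3 m → arm 0.3 m, τ = 52.14 × 0.3 = 15.64 N·m counterclockwise.
Battery pack: 22 × 9.8 = 215.6 N down at 0.13 m → arm 0.13 m, τ = 215.6 × 0.13 = 28.03 N·m counterclockwise.
Toolbox: 7.98 × 9.8 = 78.2 N down at 1.251 m → arm 1.251 m, τ = 78.2 × 1.251 = 97.83 N·m counterclockwise.
Net load moment about support B = 418.9 N·m counterclockwise.
Reaction R at support A is upward at 1.59 m, arm 1.59 m → moment R × 1.59 clockwise.
For rotational equilibrium, R × 1.59 = 418.9, so R = 263 N.

R_A ≈ 263 N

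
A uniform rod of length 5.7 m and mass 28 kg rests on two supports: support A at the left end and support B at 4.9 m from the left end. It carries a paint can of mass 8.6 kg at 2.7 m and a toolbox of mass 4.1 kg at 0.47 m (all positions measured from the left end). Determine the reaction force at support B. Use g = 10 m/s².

R_B ≈ 214 N

Taking torques about support A:
Beam weight: 28 × 10 = 280 N down at 2.85 m → arm 2.85 m, τ = 280 × 2.85 = 798 N·m clockwise.
Paint can: 8.6 × 10 = 86 N down at 2.7 m → arm 2.7 m, τ = 86 × 2.7 = 232.2 N·m clockwise.
Toolbox: 4.1 × 10 = 41 N down at 0.47 m → arm 0.47 m, τ = 41 × 0.47 = 19.27 N·m clockwise.
Net load moment about support A = 1049 N·m clockwise.
Reaction R at support B is upward at 4.9 m, arm 4.9 m → moment R × 4.9 counterclockwise.
Balancing moments: R × 4.9 = 1049, giving R = 214 N.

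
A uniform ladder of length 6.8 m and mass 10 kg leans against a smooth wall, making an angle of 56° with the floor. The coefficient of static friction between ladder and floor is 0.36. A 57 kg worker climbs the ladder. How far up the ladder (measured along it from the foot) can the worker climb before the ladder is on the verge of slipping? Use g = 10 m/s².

Taking torques about the foot of the ladder:
Ladder weight 10×10 = 100 N acts at 3.4 m along the ladder; its horizontal arm is 3.4·cos56° = 1.901 m → τ = 190.1 N·m clockwise.
Worker weight 57×10 = 570 N at distance d → arm d·cos56° → τ = 570·d·0.5592 clockwise.
Wall normal N at the top has arm L sinθ = 5.637 m counterclockwise, so Στ = 0 gives N·5.637 = 190.1 + 318.7·d.
ΣFy = 0 ⇒ N_floor = 670 N, so the maximum friction is μ_s·N_floor = 0.36×670 = 241.2 N. ΣFx = 0 ⇒ N_wall = f, so at the slipping point N = 241.2 N.
Substituting: 241.2×5.637 = 190.1 + 318.7·d ⇒ d = (1360 − 190.1) / 318.7 = 3.67 m.

d ≈ 3.67 m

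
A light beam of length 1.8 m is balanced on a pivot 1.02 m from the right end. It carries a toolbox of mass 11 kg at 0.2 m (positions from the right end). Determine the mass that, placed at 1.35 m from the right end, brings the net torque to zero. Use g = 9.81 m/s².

m ≈ 27.3 kg

About the pivot (at 1.02 m from the right end):
Toolbox: 11 × 9.81 = 107.9 N down at 0.2 m → arm 0.82 m, τ = 107.9 × 0.82 = 88.48 N·m clockwise.
Net moment of known loads = 88.48 N·m clockwise.
An unknown mass m at 1.35 m has arm 0.33 m; its moment is m·g·0.33 counterclockwise.
Balancing moments: m × 9.81 × 0.33 = 88.48, giving m = 88.48 / (9.81 × 0.33) = 27.3 kg.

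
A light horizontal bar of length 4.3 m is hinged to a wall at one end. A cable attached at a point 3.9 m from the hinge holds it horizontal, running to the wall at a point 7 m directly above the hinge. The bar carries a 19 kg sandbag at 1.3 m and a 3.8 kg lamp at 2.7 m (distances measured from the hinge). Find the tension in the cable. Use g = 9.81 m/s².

T ≈ 101 N

Take moments about the hinge.
Sandbag: 19 × 9.81 = 186.4 N down at 1.3 m → arm 1.3 m, τ = 186.4 × 1.3 = 242.3 N·m clockwise.
Lamp: 3.8 × 9.81 = 37.28 N down at 2.7 m → arm 2.7 m, τ = 37.28 × 2.7 = 100.7 N·m clockwise.
Total clockwise load moment = 343 N·m.
The cable tension T acts at 3.9 m; only its component perpendicular to the bar, T sinθ, produces torque. sinθ = h/√(h²+d²) = 7/√(7²+3.9²) = 0.8736.
Στ = 0 ⇒ T × 3.9 × 0.8736 = 343 ⇒ T = 343 / 3.407 = 101 N.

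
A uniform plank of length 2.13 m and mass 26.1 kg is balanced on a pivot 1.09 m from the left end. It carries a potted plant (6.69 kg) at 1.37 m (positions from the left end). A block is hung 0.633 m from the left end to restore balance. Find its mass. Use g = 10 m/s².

Take moments about the pivot (at 1.09 m from the left end).
Beam weight: 26.1 × 10 = 261 N down at 1.065 m → arm 0.025 m, τ = 261 × 0.025 = 6.525 N·m counterclockwise.
Potted plant: 6.69 × 10 = 66.9 N down at 1.37 m → arm 0.28 m, τ = 66.9 × 0.28 = 18.73 N·m clockwise.
Net moment of known loads = 12.21 N·m clockwise.
An unknown mass m at 0.633 m has arm 0.457 m; its moment is m·g·0.457 counterclockwise.
Setting net torque to zero: m × 10 × 0.457 = 12.21 → m = 12.21 / (10 × 0.457) = 2.67 kg.

m ≈ 2.67 kg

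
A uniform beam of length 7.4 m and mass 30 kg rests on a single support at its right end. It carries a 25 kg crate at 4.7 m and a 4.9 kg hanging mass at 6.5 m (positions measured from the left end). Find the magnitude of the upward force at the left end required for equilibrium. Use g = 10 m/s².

Sum moments about the right end (the unknown pivot reaction has zero arm there).
Beam weight: 30 × 10 = 300 N down at 3.7 m → arm 3.7 m, τ = 300 × 3.7 = 1110 N·m counterclockwise.
Crate: 25 × 10 = 250 N down at 4.7 m → arm 2.7 m, τ = 250 × 2.7 = 675 N·m counterclockwise.
Hanging mass: 4.9 × 10 = 49 N down at 6.5 m → arm 0.9 m, τ = 49 × 0.9 = 44.1 N·m counterclockwise.
Net moment of the loads = 1829 N·m counterclockwise.
The upward force F acts at the left end, arm 7.4 m, giving F × 7.4 clockwise.
Setting net torque to zero: F × 7.4 = 1829 → F = 1829 / 7.4 = 247 N.

F ≈ 247 N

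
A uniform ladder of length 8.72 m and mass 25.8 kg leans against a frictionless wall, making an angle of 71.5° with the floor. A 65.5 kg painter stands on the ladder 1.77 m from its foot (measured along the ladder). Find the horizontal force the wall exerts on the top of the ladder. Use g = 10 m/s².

N_wall ≈ 87.6 N

Choose the foot of the ladder as the axis so the floor normal and friction both act there and drop out.
Ladder weight 25.8×10 = 258 N acts at 4.36 m along the ladder; its horizontal arm is 4.36·cos71.5° = 1.383 m → τ = 356.8 N·m clockwise.
Painter: 65.5×10 = 655 N at 1.77 m → arm 0.5616 m → τ = 367.8 N·m clockwise.
Wall normal N acts horizontally at the top; its moment arm is the height L sinθ = 8.72·sin71.5° = 8.269 m, counterclockwise.
Στ = 0 ⇒ N × 8.269 = 724.6 ⇒ N = 87.6 N.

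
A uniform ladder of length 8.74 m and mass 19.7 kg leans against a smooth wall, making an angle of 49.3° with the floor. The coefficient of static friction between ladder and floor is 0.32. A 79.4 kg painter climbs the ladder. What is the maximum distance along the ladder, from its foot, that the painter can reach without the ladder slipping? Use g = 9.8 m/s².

d ≈ 2.97 m

Sum moments about the foot of the ladder (the floor normal and friction both act there and drop out).
Ladder weight 19.7×9.8 = 193.1 N acts at 4.37 m along the ladder; its horizontal arm is 4.37·cos49.3° = 2.85 m → τ = 550.3 N·m clockwise.
Painter weight 79.4×9.8 = 778.1 N at distance d → arm d·cos49.3° → τ = 778.1·d·0.6521 clockwise.
Wall normal N at the top has arm L sinθ = 6.626 m counterclockwise, so Στ = 0 gives N·6.626 = 550.3 + 507.4·d.
ΣFy = 0 ⇒ N_floor = 971.2 N, so the maximum friction is μ_s·N_floor = 0.32×971.2 = 310.8 N. ΣFx = 0 ⇒ N_wall = f, so at the slipping point N = 310.8 N.
Substituting: 310.8×6.626 = 550.3 + 507.4·d ⇒ d = (2059 − 550.3) / 507.4 = 2.97 m.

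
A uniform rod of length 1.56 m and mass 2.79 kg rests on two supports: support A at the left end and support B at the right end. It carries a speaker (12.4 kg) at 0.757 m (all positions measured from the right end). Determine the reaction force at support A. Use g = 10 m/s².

Take moments about support B.
Beam weight: 2.79 × 10 = 27.9 N down at 0.78 m → arm 0.78 m, τ = 27.9 × 0.78 = 21.76 N·m counterclockwise.
Speaker: 12.4 × 10 = 124 N down at 0.757 m → arm 0.757 m, τ = 124 × 0.757 = 93.87 N·m counterclockwise.
Net load moment about support B = 115.6 N·m counterclockwise.
Reaction R at support A is upward at 1.56 m, arm 1.56 m → moment R × 1.56 clockwise.
Setting net torque to zero: R × 1.56 = 115.6 → R = 74.1 N.

R_A ≈ 74.1 N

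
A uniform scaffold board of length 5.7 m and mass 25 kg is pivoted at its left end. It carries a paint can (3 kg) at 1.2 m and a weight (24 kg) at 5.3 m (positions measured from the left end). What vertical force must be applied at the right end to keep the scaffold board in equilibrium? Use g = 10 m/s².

F ≈ 354 N

Sum moments about the left end (the unknown pivot reaction has zero arm there).
Beam weight: 25 × 10 = 250 N down at 2.85 m → arm 2.85 m, τ = 250 × 2.85 = 712.5 N·m clockwise.
Paint can: 3 × 10 = 30 N down at 1.2 m → arm 1.2 m, τ = 30 × 1.2 = 36 N·m clockwise.
Weight: 24 × 10 = 240 N down at 5.3 m → arm 5.3 m, τ = 240 × 5.3 = 1272 N·m clockwise.
Net moment of the loads = 2020 N·m clockwise.
The upward force F acts at the right end, arm 5.7 m, giving F × 5.7 counterclockwise.
Setting net torque to zero: F × 5.7 = 2020 → F = 2020 / 5.7 = 354 N.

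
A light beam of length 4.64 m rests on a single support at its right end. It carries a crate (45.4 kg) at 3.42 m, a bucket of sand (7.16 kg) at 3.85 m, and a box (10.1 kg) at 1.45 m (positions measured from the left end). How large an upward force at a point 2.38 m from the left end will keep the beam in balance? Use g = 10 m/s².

Taking torques about the right end:
Crate: 45.4 × 10 = 454 N down at 3.42 m → arm 1.22 m, τ = 454 × 1.22 = 553.9 N·m counterclockwise.
Bucket of sand: 7.16 × 10 = 71.6 N down at 3.85 m → arm 0.79 m, τ = 71.6 × 0.79 = 56.56 N·m counterclockwise.
Box: 10.1 × 10 = 101 N down at 1.45 m → arm 3.19 m, τ = 101 × 3.19 = 322.2 N·m counterclockwise.
Net moment of the loads = 932.7 N·m counterclockwise.
The upward force F acts at a point 2.38 m from the left end, arm 2.26 m, giving F × 2.26 clockwise.
Στ = 0 ⇒ F × 2.26 = 932.7 ⇒ F = 932.7 / 2.26 = 413 N.

F ≈ 413 N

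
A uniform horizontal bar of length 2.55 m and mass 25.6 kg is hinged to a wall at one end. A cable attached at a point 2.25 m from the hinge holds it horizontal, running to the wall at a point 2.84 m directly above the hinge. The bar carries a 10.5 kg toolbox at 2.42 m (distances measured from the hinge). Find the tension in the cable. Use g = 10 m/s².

Taking torques about the hinge:
Beam weight: 25.6 × 10 = 256 N down at 1.275 m → arm 1.275 m, τ = 256 × 1.275 = 326.4 N·m clockwise.
Toolbox: 10.5 × 10 = 105 N down at 2.42 m → arm 2.42 m, τ = 105 × 2.42 = 254.1 N·m clockwise.
Total clockwise load moment = 580.5 N·m.
The cable tension T acts at 2.25 m; only its component perpendicular to the bar, T sinθ, produces torque. sinθ = h/√(h²+d²) = 2.84/√(2.84²+2.25²) = 0.7838.
Στ = 0 ⇒ T × 2.25 × 0.7838 = 580.5 ⇒ T = 580.5 / 1.764 = 329 N.

T ≈ 329 N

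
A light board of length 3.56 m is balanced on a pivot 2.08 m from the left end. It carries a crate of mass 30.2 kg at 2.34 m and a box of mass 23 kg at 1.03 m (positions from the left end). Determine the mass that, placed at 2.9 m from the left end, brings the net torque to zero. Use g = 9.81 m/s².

m ≈ 19.9 kg

Taking torques about the pivot (at 2.08 m from the left end):
Crate: 30.2 × 9.81 = 296.3 N down at 2.34 m → arm 0.26 m, τ = 296.3 × 0.26 = 77.04 N·m clockwise.
Box: 23 × 9.81 = 225.6 N down at 1.03 m → arm 1.05 m, τ = 225.6 × 1.05 = 236.9 N·m counterclockwise.
Net moment of known loads = 159.9 N·m counterclockwise.
An unknown mass m at 2.9 m has arm 0.82 m; its moment is m·g·0.82 clockwise.
Στ = 0 ⇒ m × 9.81 × 0.82 = 159.9 ⇒ m = 159.9 / (9.81 × 0.82) = 19.9 kg.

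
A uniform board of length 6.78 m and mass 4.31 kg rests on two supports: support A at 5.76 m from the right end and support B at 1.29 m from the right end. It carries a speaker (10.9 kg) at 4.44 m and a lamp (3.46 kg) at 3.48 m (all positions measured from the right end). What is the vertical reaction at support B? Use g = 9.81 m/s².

R_B ≈ 71.3 N

Choose support A as the axis so its reaction then has zero moment arm.
Beam weight: 4.31 × 9.81 = 42.28 N down at 3.39 m → arm 2.37 m, τ = 42.28 × 2.37 = 100.2 N·m clockwise.
Speaker: 10.9 × 9.81 = 106.9 N down at 4.44 m → arm 1.32 m, τ = 106.9 × 1.32 = 141.1 N·m clockwise.
Lamp: 3.46 × 9.81 = 33.94 N down at 3.48 m → arm 2.28 m, τ = 33.94 × 2.28 = 77.38 N·m clockwise.
Net load moment about support A = 318.7 N·m clockwise.
Reaction R at support B is upward at 1.29 m, arm 4.47 m → moment R × 4.47 counterclockwise.
Setting net torque to zero: R × 4.47 = 318.7 → R = 71.3 N.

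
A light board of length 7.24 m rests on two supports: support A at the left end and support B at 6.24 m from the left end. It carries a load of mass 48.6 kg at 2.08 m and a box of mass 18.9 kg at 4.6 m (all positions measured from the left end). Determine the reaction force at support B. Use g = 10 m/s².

R_B ≈ 301 N

Choose support A as the axis so its reaction then has zero moment arm.
Load: 48.6 × 10 = 486 N down at 2.08 m → arm 2.08 m, τ = 486 × 2.08 = 1011 N·m clockwise.
Box: 18.9 × 10 = 189 N down at 4.6 m → arm 4.6 m, τ = 189 × 4.6 = 869.4 N·m clockwise.
Net load moment about support A = 1880 N·m clockwise.
Reaction R at support B is upward at 6.24 m, arm 6.24 m → moment R × 6.24 counterclockwise.
For rotational equilibrium, R × 6.24 = 1880, so R = 301 N.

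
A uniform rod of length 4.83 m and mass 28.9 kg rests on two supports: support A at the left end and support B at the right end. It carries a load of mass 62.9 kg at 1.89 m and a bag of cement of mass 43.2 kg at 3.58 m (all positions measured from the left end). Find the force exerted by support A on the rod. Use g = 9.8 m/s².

R_A ≈ 626 N

Taking torques about support B:
Beam weight: 28.9 × 9.8 = 283.2 N down at 2.415 m → arm 2.415 m, τ = 283.2 × 2.415 = 683.9 N·m counterclockwise.
Load: 62.9 × 9.8 = 616.4 N down at 1.89 m → arm 2.94 m, τ = 616.4 × 2.94 = 1812 N·m counterclockwise.
Bag of cement: 43.2 × 9.8 = 423.4 N down at 3.58 m → arm 1.25 m, τ = 423.4 × 1.25 = 529.2 N·m counterclockwise.
Net load moment about support B = 3025 N·m counterclockwise.
Reaction R at support A is upward at 0 m, arm 4.83 m → moment R × 4.83 clockwise.
Setting net torque to zero: R × 4.83 = 3025 → R = 626 N.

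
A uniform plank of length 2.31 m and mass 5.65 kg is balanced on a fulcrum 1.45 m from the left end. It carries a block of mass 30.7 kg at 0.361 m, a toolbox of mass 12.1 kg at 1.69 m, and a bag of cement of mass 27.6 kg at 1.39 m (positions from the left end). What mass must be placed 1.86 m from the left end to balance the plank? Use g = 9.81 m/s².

m ≈ 82.6 kg

About the fulcrum (at 1.45 m from the left end):
Beam weight: 5.65 × 9.81 = 55.43 N down at 1.155 m → arm 0.295 m, τ = 55.43 × 0.295 = 16.35 N·m counterclockwise.
Block: 30.7 × 9.81 = 301.2 N down at 0.361 m → arm 1.089 m, τ = 301.2 × 1.089 = 328 N·m counterclockwise.
Toolbox: 12.1 × 9.81 = 118.7 N down at 1.69 m → arm 0.24 m, τ = 118.7 × 0.24 = 28.49 N·m clockwise.
Bag of cement: 27.6 × 9.81 = 270.8 N down at 1.39 m → arm 0.06 m, τ = 270.8 × 0.06 = 16.25 N·m counterclockwise.
Net moment of known loads = 332.1 N·m counterclockwise.
An unknown mass m at 1.86 m has arm 0.41 m; its moment is m·g·0.41 clockwise.
Balancing moments: m × 9.81 × 0.41 = 332.1, giving m = 332.1 / (9.81 × 0.41) = 82.6 kg.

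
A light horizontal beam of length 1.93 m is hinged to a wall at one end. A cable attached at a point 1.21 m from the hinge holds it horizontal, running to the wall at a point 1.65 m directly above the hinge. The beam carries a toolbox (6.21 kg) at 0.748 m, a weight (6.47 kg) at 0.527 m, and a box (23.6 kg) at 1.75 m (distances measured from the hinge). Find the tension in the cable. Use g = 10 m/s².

Take moments about the hinge.
Toolbox: 6.21 × 10 = 62.1 N down at 0.748 m → arm 0.748 m, τ = 62.1 × 0.748 = 46.45 N·m clockwise.
Weight: 6.47 × 10 = 64.7 N down at 0.527 m → arm 0.527 m, τ = 64.7 × 0.527 = 34.1 N·m clockwise.
Box: 23.6 × 10 = 236 N down at 1.75 m → arm 1.75 m, τ = 236 × 1.75 = 413 N·m clockwise.
Total clockwise load moment = 493.6 N·m.
The cable tension T acts at 1.21 m; only its component perpendicular to the beam, T sinθ, produces torque. sinθ = h/√(h²+d²) = 1.65/√(1.65²+1.21²) = 0.8064.
Balancing moments: T × 1.21 × 0.8064 = 493.6, giving T = 493.6 / 0.9757 = 506 N.

T ≈ 506 N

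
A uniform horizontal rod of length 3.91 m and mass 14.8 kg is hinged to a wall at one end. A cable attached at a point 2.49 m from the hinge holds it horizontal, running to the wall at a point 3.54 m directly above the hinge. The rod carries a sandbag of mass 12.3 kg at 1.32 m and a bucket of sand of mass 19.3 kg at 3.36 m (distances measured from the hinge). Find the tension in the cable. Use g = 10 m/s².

T ≈ 540 N

Choose the hinge as the axis so the unknown hinge reaction has zero arm there.
Beam weight: 14.8 × 10 = 148 N down at 1.955 m → arm 1.955 m, τ = 148 × 1.955 = 289.3 N·m clockwise.
Sandbag: 12.3 × 10 = 123 N down at 1.32 m → arm 1.32 m, τ = 123 × 1.32 = 162.4 N·m clockwise.
Bucket of sand: 19.3 × 10 = 193 N down at 3.36 m → arm 3.36 m, τ = 193 × 3.36 = 648.5 N·m clockwise.
Total clockwise load moment = 1100 N·m.
The cable tension T acts at 2.49 m; only its component perpendicular to the rod, T sinθ, produces torque. sinθ = h/√(h²+d²) = 3.54/√(3.54²+2.49²) = 0.8179.
Στ = 0 ⇒ T × 2.49 × 0.8179 = 1100 ⇒ T = 1100 / 2.037 = 540 N.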